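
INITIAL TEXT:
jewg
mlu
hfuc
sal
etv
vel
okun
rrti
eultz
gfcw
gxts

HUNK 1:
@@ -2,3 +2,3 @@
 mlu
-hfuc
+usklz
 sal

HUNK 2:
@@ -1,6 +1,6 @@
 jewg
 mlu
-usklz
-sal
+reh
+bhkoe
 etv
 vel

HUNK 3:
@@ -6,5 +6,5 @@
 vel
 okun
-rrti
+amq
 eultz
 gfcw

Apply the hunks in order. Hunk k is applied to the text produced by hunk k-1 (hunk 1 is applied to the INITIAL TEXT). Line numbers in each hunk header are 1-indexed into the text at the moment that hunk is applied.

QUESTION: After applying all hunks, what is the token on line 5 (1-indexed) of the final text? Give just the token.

Hunk 1: at line 2 remove [hfuc] add [usklz] -> 11 lines: jewg mlu usklz sal etv vel okun rrti eultz gfcw gxts
Hunk 2: at line 1 remove [usklz,sal] add [reh,bhkoe] -> 11 lines: jewg mlu reh bhkoe etv vel okun rrti eultz gfcw gxts
Hunk 3: at line 6 remove [rrti] add [amq] -> 11 lines: jewg mlu reh bhkoe etv vel okun amq eultz gfcw gxts
Final line 5: etv

Answer: etv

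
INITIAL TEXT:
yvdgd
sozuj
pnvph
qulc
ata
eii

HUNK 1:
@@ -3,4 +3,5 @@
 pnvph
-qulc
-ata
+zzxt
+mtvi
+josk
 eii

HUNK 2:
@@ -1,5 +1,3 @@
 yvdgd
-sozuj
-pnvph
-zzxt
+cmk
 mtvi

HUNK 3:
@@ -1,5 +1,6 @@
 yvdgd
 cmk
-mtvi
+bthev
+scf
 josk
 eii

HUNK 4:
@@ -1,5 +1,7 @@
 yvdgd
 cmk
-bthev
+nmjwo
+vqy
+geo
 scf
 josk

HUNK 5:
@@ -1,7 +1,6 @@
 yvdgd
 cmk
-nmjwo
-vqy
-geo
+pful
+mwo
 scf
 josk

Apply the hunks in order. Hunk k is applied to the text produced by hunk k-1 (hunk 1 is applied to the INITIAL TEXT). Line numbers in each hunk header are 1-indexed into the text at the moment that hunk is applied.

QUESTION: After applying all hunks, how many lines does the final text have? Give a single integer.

Answer: 7

Derivation:
Hunk 1: at line 3 remove [qulc,ata] add [zzxt,mtvi,josk] -> 7 lines: yvdgd sozuj pnvph zzxt mtvi josk eii
Hunk 2: at line 1 remove [sozuj,pnvph,zzxt] add [cmk] -> 5 lines: yvdgd cmk mtvi josk eii
Hunk 3: at line 1 remove [mtvi] add [bthev,scf] -> 6 lines: yvdgd cmk bthev scf josk eii
Hunk 4: at line 1 remove [bthev] add [nmjwo,vqy,geo] -> 8 lines: yvdgd cmk nmjwo vqy geo scf josk eii
Hunk 5: at line 1 remove [nmjwo,vqy,geo] add [pful,mwo] -> 7 lines: yvdgd cmk pful mwo scf josk eii
Final line count: 7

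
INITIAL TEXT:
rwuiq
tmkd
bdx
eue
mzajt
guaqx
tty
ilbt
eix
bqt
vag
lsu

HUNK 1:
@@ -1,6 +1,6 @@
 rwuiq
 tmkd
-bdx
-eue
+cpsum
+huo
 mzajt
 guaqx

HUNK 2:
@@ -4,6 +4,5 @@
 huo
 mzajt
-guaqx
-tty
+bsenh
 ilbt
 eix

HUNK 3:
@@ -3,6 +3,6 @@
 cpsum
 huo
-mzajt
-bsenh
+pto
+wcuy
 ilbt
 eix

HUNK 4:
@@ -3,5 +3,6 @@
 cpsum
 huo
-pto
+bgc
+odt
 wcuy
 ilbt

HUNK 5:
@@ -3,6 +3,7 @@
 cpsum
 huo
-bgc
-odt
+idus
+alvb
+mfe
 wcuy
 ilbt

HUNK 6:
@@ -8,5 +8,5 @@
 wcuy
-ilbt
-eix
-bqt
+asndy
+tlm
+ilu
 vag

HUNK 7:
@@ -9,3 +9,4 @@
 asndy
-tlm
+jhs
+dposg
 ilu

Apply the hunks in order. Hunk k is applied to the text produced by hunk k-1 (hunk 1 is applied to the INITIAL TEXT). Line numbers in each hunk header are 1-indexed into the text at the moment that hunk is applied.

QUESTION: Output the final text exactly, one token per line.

Hunk 1: at line 1 remove [bdx,eue] add [cpsum,huo] -> 12 lines: rwuiq tmkd cpsum huo mzajt guaqx tty ilbt eix bqt vag lsu
Hunk 2: at line 4 remove [guaqx,tty] add [bsenh] -> 11 lines: rwuiq tmkd cpsum huo mzajt bsenh ilbt eix bqt vag lsu
Hunk 3: at line 3 remove [mzajt,bsenh] add [pto,wcuy] -> 11 lines: rwuiq tmkd cpsum huo pto wcuy ilbt eix bqt vag lsu
Hunk 4: at line 3 remove [pto] add [bgc,odt] -> 12 lines: rwuiq tmkd cpsum huo bgc odt wcuy ilbt eix bqt vag lsu
Hunk 5: at line 3 remove [bgc,odt] add [idus,alvb,mfe] -> 13 lines: rwuiq tmkd cpsum huo idus alvb mfe wcuy ilbt eix bqt vag lsu
Hunk 6: at line 8 remove [ilbt,eix,bqt] add [asndy,tlm,ilu] -> 13 lines: rwuiq tmkd cpsum huo idus alvb mfe wcuy asndy tlm ilu vag lsu
Hunk 7: at line 9 remove [tlm] add [jhs,dposg] -> 14 lines: rwuiq tmkd cpsum huo idus alvb mfe wcuy asndy jhs dposg ilu vag lsu

Answer: rwuiq
tmkd
cpsum
huo
idus
alvb
mfe
wcuy
asndy
jhs
dposg
ilu
vag
lsu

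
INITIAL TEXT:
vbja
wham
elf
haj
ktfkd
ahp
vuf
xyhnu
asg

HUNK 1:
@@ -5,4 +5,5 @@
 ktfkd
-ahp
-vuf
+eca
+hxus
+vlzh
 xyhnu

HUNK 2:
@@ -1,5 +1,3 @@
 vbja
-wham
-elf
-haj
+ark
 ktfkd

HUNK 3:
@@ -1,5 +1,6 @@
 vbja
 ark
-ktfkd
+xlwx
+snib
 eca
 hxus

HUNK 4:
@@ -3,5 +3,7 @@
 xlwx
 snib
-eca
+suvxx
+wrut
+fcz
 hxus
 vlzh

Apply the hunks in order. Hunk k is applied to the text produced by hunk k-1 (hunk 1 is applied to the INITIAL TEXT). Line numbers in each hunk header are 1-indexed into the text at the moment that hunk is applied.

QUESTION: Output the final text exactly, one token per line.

Answer: vbja
ark
xlwx
snib
suvxx
wrut
fcz
hxus
vlzh
xyhnu
asg

Derivation:
Hunk 1: at line 5 remove [ahp,vuf] add [eca,hxus,vlzh] -> 10 lines: vbja wham elf haj ktfkd eca hxus vlzh xyhnu asg
Hunk 2: at line 1 remove [wham,elf,haj] add [ark] -> 8 lines: vbja ark ktfkd eca hxus vlzh xyhnu asg
Hunk 3: at line 1 remove [ktfkd] add [xlwx,snib] -> 9 lines: vbja ark xlwx snib eca hxus vlzh xyhnu asg
Hunk 4: at line 3 remove [eca] add [suvxx,wrut,fcz] -> 11 lines: vbja ark xlwx snib suvxx wrut fcz hxus vlzh xyhnu asg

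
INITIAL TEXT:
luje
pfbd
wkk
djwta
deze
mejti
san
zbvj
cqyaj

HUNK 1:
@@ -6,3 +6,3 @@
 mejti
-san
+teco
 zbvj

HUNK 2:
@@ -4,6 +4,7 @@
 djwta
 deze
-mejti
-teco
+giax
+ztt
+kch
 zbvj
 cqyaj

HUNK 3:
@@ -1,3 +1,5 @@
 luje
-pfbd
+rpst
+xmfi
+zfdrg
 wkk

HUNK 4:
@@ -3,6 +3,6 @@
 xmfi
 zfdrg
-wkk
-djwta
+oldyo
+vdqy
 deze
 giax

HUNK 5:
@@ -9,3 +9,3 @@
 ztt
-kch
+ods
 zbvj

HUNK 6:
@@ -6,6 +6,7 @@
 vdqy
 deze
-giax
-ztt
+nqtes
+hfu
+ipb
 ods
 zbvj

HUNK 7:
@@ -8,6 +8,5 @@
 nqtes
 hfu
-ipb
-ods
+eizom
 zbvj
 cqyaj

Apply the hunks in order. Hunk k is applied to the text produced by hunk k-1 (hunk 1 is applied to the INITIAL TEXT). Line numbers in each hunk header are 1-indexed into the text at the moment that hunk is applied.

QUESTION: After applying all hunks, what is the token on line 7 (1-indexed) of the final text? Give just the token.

Answer: deze

Derivation:
Hunk 1: at line 6 remove [san] add [teco] -> 9 lines: luje pfbd wkk djwta deze mejti teco zbvj cqyaj
Hunk 2: at line 4 remove [mejti,teco] add [giax,ztt,kch] -> 10 lines: luje pfbd wkk djwta deze giax ztt kch zbvj cqyaj
Hunk 3: at line 1 remove [pfbd] add [rpst,xmfi,zfdrg] -> 12 lines: luje rpst xmfi zfdrg wkk djwta deze giax ztt kch zbvj cqyaj
Hunk 4: at line 3 remove [wkk,djwta] add [oldyo,vdqy] -> 12 lines: luje rpst xmfi zfdrg oldyo vdqy deze giax ztt kch zbvj cqyaj
Hunk 5: at line 9 remove [kch] add [ods] -> 12 lines: luje rpst xmfi zfdrg oldyo vdqy deze giax ztt ods zbvj cqyaj
Hunk 6: at line 6 remove [giax,ztt] add [nqtes,hfu,ipb] -> 13 lines: luje rpst xmfi zfdrg oldyo vdqy deze nqtes hfu ipb ods zbvj cqyaj
Hunk 7: at line 8 remove [ipb,ods] add [eizom] -> 12 lines: luje rpst xmfi zfdrg oldyo vdqy deze nqtes hfu eizom zbvj cqyaj
Final line 7: deze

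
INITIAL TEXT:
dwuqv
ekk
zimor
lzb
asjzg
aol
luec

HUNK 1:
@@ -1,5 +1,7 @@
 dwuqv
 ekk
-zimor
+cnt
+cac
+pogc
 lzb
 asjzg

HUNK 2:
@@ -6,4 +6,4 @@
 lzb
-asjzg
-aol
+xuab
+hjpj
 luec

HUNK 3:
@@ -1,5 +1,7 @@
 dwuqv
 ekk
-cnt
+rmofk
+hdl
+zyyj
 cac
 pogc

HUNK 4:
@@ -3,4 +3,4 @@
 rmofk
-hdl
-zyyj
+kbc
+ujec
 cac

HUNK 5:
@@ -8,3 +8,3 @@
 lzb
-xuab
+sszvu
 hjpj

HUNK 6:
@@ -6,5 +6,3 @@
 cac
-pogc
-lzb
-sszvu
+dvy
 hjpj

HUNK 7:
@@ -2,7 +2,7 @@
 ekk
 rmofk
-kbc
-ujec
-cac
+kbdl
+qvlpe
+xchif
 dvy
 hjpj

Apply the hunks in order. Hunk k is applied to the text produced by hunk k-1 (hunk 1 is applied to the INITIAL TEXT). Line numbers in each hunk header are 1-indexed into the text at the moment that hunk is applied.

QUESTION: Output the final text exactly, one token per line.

Hunk 1: at line 1 remove [zimor] add [cnt,cac,pogc] -> 9 lines: dwuqv ekk cnt cac pogc lzb asjzg aol luec
Hunk 2: at line 6 remove [asjzg,aol] add [xuab,hjpj] -> 9 lines: dwuqv ekk cnt cac pogc lzb xuab hjpj luec
Hunk 3: at line 1 remove [cnt] add [rmofk,hdl,zyyj] -> 11 lines: dwuqv ekk rmofk hdl zyyj cac pogc lzb xuab hjpj luec
Hunk 4: at line 3 remove [hdl,zyyj] add [kbc,ujec] -> 11 lines: dwuqv ekk rmofk kbc ujec cac pogc lzb xuab hjpj luec
Hunk 5: at line 8 remove [xuab] add [sszvu] -> 11 lines: dwuqv ekk rmofk kbc ujec cac pogc lzb sszvu hjpj luec
Hunk 6: at line 6 remove [pogc,lzb,sszvu] add [dvy] -> 9 lines: dwuqv ekk rmofk kbc ujec cac dvy hjpj luec
Hunk 7: at line 2 remove [kbc,ujec,cac] add [kbdl,qvlpe,xchif] -> 9 lines: dwuqv ekk rmofk kbdl qvlpe xchif dvy hjpj luec

Answer: dwuqv
ekk
rmofk
kbdl
qvlpe
xchif
dvy
hjpj
luec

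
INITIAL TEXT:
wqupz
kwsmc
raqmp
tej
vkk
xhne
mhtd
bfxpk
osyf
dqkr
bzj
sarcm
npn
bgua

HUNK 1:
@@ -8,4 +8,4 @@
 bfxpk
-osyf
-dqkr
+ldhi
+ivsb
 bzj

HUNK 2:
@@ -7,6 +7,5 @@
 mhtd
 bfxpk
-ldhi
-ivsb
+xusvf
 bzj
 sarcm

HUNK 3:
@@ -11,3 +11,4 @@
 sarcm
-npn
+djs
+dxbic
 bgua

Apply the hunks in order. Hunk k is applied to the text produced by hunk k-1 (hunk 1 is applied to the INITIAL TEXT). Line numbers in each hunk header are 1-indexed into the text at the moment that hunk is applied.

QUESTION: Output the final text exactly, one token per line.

Hunk 1: at line 8 remove [osyf,dqkr] add [ldhi,ivsb] -> 14 lines: wqupz kwsmc raqmp tej vkk xhne mhtd bfxpk ldhi ivsb bzj sarcm npn bgua
Hunk 2: at line 7 remove [ldhi,ivsb] add [xusvf] -> 13 lines: wqupz kwsmc raqmp tej vkk xhne mhtd bfxpk xusvf bzj sarcm npn bgua
Hunk 3: at line 11 remove [npn] add [djs,dxbic] -> 14 lines: wqupz kwsmc raqmp tej vkk xhne mhtd bfxpk xusvf bzj sarcm djs dxbic bgua

Answer: wqupz
kwsmc
raqmp
tej
vkk
xhne
mhtd
bfxpk
xusvf
bzj
sarcm
djs
dxbic
bgua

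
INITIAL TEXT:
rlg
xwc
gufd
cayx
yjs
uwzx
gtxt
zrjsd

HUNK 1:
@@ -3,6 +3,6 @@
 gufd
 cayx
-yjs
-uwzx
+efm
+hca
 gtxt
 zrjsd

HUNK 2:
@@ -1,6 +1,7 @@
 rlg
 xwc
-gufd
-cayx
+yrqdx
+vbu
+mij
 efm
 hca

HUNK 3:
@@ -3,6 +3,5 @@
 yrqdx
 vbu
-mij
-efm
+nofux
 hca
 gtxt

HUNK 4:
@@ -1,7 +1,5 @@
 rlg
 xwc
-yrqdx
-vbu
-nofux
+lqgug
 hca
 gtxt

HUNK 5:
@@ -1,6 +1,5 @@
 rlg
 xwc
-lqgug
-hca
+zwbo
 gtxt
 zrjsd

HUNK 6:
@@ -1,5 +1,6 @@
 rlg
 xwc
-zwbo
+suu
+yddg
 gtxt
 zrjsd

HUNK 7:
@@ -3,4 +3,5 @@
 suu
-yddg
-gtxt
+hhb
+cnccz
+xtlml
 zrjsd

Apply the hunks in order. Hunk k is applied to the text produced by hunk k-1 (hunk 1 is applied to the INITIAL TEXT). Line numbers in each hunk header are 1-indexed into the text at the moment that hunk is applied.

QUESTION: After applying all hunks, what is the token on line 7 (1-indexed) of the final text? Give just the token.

Answer: zrjsd

Derivation:
Hunk 1: at line 3 remove [yjs,uwzx] add [efm,hca] -> 8 lines: rlg xwc gufd cayx efm hca gtxt zrjsd
Hunk 2: at line 1 remove [gufd,cayx] add [yrqdx,vbu,mij] -> 9 lines: rlg xwc yrqdx vbu mij efm hca gtxt zrjsd
Hunk 3: at line 3 remove [mij,efm] add [nofux] -> 8 lines: rlg xwc yrqdx vbu nofux hca gtxt zrjsd
Hunk 4: at line 1 remove [yrqdx,vbu,nofux] add [lqgug] -> 6 lines: rlg xwc lqgug hca gtxt zrjsd
Hunk 5: at line 1 remove [lqgug,hca] add [zwbo] -> 5 lines: rlg xwc zwbo gtxt zrjsd
Hunk 6: at line 1 remove [zwbo] add [suu,yddg] -> 6 lines: rlg xwc suu yddg gtxt zrjsd
Hunk 7: at line 3 remove [yddg,gtxt] add [hhb,cnccz,xtlml] -> 7 lines: rlg xwc suu hhb cnccz xtlml zrjsd
Final line 7: zrjsd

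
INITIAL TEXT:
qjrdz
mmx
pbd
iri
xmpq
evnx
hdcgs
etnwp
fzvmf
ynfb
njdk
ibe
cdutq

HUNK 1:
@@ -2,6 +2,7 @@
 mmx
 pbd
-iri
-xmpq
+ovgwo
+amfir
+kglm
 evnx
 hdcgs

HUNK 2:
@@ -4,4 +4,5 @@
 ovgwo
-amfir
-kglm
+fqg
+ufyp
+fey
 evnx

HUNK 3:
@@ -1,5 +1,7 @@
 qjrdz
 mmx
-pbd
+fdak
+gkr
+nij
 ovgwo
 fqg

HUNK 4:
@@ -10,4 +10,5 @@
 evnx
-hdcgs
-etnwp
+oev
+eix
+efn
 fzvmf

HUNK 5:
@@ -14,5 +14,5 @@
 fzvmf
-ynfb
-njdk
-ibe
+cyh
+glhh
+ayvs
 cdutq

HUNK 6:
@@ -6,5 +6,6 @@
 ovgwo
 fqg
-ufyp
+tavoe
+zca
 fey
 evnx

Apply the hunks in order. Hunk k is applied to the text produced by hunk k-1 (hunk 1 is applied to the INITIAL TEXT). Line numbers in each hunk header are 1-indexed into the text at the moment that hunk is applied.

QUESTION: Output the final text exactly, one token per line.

Hunk 1: at line 2 remove [iri,xmpq] add [ovgwo,amfir,kglm] -> 14 lines: qjrdz mmx pbd ovgwo amfir kglm evnx hdcgs etnwp fzvmf ynfb njdk ibe cdutq
Hunk 2: at line 4 remove [amfir,kglm] add [fqg,ufyp,fey] -> 15 lines: qjrdz mmx pbd ovgwo fqg ufyp fey evnx hdcgs etnwp fzvmf ynfb njdk ibe cdutq
Hunk 3: at line 1 remove [pbd] add [fdak,gkr,nij] -> 17 lines: qjrdz mmx fdak gkr nij ovgwo fqg ufyp fey evnx hdcgs etnwp fzvmf ynfb njdk ibe cdutq
Hunk 4: at line 10 remove [hdcgs,etnwp] add [oev,eix,efn] -> 18 lines: qjrdz mmx fdak gkr nij ovgwo fqg ufyp fey evnx oev eix efn fzvmf ynfb njdk ibe cdutq
Hunk 5: at line 14 remove [ynfb,njdk,ibe] add [cyh,glhh,ayvs] -> 18 lines: qjrdz mmx fdak gkr nij ovgwo fqg ufyp fey evnx oev eix efn fzvmf cyh glhh ayvs cdutq
Hunk 6: at line 6 remove [ufyp] add [tavoe,zca] -> 19 lines: qjrdz mmx fdak gkr nij ovgwo fqg tavoe zca fey evnx oev eix efn fzvmf cyh glhh ayvs cdutq

Answer: qjrdz
mmx
fdak
gkr
nij
ovgwo
fqg
tavoe
zca
fey
evnx
oev
eix
efn
fzvmf
cyh
glhh
ayvs
cdutq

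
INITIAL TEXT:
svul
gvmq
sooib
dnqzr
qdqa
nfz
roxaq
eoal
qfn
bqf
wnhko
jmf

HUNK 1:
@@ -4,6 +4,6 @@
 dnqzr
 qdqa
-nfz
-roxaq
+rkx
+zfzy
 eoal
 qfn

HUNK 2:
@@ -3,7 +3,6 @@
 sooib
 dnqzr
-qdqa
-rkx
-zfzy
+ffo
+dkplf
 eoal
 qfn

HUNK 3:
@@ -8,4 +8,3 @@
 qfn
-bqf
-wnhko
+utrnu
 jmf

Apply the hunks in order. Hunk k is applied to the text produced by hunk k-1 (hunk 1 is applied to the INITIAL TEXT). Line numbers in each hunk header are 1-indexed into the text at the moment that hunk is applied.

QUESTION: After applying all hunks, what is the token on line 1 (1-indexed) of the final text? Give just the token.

Answer: svul

Derivation:
Hunk 1: at line 4 remove [nfz,roxaq] add [rkx,zfzy] -> 12 lines: svul gvmq sooib dnqzr qdqa rkx zfzy eoal qfn bqf wnhko jmf
Hunk 2: at line 3 remove [qdqa,rkx,zfzy] add [ffo,dkplf] -> 11 lines: svul gvmq sooib dnqzr ffo dkplf eoal qfn bqf wnhko jmf
Hunk 3: at line 8 remove [bqf,wnhko] add [utrnu] -> 10 lines: svul gvmq sooib dnqzr ffo dkplf eoal qfn utrnu jmf
Final line 1: svul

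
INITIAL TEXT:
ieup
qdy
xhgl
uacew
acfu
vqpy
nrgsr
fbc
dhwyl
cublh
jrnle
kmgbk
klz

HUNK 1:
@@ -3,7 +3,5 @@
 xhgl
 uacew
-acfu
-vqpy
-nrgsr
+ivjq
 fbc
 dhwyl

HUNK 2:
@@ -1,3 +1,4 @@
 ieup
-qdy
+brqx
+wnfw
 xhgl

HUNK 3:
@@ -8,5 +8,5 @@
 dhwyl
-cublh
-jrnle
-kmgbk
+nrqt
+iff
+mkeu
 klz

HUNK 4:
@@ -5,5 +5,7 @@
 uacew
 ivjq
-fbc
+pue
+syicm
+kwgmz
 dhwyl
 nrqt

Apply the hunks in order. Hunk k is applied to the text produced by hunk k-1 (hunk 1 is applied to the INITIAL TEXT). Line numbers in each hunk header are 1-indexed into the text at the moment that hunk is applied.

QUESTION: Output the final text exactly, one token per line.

Hunk 1: at line 3 remove [acfu,vqpy,nrgsr] add [ivjq] -> 11 lines: ieup qdy xhgl uacew ivjq fbc dhwyl cublh jrnle kmgbk klz
Hunk 2: at line 1 remove [qdy] add [brqx,wnfw] -> 12 lines: ieup brqx wnfw xhgl uacew ivjq fbc dhwyl cublh jrnle kmgbk klz
Hunk 3: at line 8 remove [cublh,jrnle,kmgbk] add [nrqt,iff,mkeu] -> 12 lines: ieup brqx wnfw xhgl uacew ivjq fbc dhwyl nrqt iff mkeu klz
Hunk 4: at line 5 remove [fbc] add [pue,syicm,kwgmz] -> 14 lines: ieup brqx wnfw xhgl uacew ivjq pue syicm kwgmz dhwyl nrqt iff mkeu klz

Answer: ieup
brqx
wnfw
xhgl
uacew
ivjq
pue
syicm
kwgmz
dhwyl
nrqt
iff
mkeu
klz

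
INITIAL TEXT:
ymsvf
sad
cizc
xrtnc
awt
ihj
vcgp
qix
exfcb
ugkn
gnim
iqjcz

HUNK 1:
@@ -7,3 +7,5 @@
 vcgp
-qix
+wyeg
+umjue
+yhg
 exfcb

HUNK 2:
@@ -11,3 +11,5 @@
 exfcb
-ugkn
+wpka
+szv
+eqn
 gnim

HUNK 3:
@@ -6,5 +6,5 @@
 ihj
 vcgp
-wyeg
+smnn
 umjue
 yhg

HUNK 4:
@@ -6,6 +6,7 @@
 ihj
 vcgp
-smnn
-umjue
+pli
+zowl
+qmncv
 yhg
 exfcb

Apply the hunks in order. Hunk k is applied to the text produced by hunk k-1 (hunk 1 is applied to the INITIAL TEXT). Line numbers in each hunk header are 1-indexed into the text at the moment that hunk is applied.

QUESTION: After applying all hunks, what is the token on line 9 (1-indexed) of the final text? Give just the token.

Answer: zowl

Derivation:
Hunk 1: at line 7 remove [qix] add [wyeg,umjue,yhg] -> 14 lines: ymsvf sad cizc xrtnc awt ihj vcgp wyeg umjue yhg exfcb ugkn gnim iqjcz
Hunk 2: at line 11 remove [ugkn] add [wpka,szv,eqn] -> 16 lines: ymsvf sad cizc xrtnc awt ihj vcgp wyeg umjue yhg exfcb wpka szv eqn gnim iqjcz
Hunk 3: at line 6 remove [wyeg] add [smnn] -> 16 lines: ymsvf sad cizc xrtnc awt ihj vcgp smnn umjue yhg exfcb wpka szv eqn gnim iqjcz
Hunk 4: at line 6 remove [smnn,umjue] add [pli,zowl,qmncv] -> 17 lines: ymsvf sad cizc xrtnc awt ihj vcgp pli zowl qmncv yhg exfcb wpka szv eqn gnim iqjcz
Final line 9: zowl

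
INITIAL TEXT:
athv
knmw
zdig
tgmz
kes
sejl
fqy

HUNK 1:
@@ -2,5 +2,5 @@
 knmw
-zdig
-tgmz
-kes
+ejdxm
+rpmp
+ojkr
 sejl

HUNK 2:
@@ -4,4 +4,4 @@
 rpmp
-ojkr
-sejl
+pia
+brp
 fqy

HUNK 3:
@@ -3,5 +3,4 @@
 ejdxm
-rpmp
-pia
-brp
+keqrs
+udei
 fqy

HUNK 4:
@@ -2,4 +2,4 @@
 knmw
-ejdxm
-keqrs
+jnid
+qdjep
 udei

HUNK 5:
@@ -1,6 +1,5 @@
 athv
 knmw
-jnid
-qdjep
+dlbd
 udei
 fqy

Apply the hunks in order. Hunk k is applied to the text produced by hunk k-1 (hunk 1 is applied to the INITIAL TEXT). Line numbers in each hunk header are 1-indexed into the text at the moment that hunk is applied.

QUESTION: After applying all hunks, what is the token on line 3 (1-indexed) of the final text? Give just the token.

Answer: dlbd

Derivation:
Hunk 1: at line 2 remove [zdig,tgmz,kes] add [ejdxm,rpmp,ojkr] -> 7 lines: athv knmw ejdxm rpmp ojkr sejl fqy
Hunk 2: at line 4 remove [ojkr,sejl] add [pia,brp] -> 7 lines: athv knmw ejdxm rpmp pia brp fqy
Hunk 3: at line 3 remove [rpmp,pia,brp] add [keqrs,udei] -> 6 lines: athv knmw ejdxm keqrs udei fqy
Hunk 4: at line 2 remove [ejdxm,keqrs] add [jnid,qdjep] -> 6 lines: athv knmw jnid qdjep udei fqy
Hunk 5: at line 1 remove [jnid,qdjep] add [dlbd] -> 5 lines: athv knmw dlbd udei fqy
Final line 3: dlbd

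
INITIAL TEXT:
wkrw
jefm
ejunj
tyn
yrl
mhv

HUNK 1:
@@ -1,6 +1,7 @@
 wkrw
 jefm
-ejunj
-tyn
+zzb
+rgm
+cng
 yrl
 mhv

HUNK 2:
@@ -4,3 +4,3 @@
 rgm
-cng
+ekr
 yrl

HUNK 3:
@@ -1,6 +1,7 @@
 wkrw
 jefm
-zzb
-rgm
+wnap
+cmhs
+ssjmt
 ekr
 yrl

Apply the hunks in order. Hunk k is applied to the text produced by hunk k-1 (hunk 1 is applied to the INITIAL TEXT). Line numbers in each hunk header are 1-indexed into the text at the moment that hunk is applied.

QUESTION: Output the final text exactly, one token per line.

Answer: wkrw
jefm
wnap
cmhs
ssjmt
ekr
yrl
mhv

Derivation:
Hunk 1: at line 1 remove [ejunj,tyn] add [zzb,rgm,cng] -> 7 lines: wkrw jefm zzb rgm cng yrl mhv
Hunk 2: at line 4 remove [cng] add [ekr] -> 7 lines: wkrw jefm zzb rgm ekr yrl mhv
Hunk 3: at line 1 remove [zzb,rgm] add [wnap,cmhs,ssjmt] -> 8 lines: wkrw jefm wnap cmhs ssjmt ekr yrl mhv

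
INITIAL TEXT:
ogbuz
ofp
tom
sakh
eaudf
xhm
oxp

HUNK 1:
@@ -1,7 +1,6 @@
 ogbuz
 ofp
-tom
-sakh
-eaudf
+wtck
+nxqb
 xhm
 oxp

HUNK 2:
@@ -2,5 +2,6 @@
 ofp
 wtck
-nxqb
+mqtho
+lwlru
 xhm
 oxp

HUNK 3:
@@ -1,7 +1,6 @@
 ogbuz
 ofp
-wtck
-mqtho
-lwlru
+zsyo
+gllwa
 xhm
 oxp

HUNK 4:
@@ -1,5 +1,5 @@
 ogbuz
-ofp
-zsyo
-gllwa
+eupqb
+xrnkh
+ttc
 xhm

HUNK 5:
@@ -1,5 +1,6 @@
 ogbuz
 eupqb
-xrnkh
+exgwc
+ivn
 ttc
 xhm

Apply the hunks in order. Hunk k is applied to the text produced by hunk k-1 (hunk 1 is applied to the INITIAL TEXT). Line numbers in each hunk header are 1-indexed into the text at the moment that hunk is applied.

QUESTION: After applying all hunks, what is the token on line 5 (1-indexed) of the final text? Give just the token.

Answer: ttc

Derivation:
Hunk 1: at line 1 remove [tom,sakh,eaudf] add [wtck,nxqb] -> 6 lines: ogbuz ofp wtck nxqb xhm oxp
Hunk 2: at line 2 remove [nxqb] add [mqtho,lwlru] -> 7 lines: ogbuz ofp wtck mqtho lwlru xhm oxp
Hunk 3: at line 1 remove [wtck,mqtho,lwlru] add [zsyo,gllwa] -> 6 lines: ogbuz ofp zsyo gllwa xhm oxp
Hunk 4: at line 1 remove [ofp,zsyo,gllwa] add [eupqb,xrnkh,ttc] -> 6 lines: ogbuz eupqb xrnkh ttc xhm oxp
Hunk 5: at line 1 remove [xrnkh] add [exgwc,ivn] -> 7 lines: ogbuz eupqb exgwc ivn ttc xhm oxp
Final line 5: ttc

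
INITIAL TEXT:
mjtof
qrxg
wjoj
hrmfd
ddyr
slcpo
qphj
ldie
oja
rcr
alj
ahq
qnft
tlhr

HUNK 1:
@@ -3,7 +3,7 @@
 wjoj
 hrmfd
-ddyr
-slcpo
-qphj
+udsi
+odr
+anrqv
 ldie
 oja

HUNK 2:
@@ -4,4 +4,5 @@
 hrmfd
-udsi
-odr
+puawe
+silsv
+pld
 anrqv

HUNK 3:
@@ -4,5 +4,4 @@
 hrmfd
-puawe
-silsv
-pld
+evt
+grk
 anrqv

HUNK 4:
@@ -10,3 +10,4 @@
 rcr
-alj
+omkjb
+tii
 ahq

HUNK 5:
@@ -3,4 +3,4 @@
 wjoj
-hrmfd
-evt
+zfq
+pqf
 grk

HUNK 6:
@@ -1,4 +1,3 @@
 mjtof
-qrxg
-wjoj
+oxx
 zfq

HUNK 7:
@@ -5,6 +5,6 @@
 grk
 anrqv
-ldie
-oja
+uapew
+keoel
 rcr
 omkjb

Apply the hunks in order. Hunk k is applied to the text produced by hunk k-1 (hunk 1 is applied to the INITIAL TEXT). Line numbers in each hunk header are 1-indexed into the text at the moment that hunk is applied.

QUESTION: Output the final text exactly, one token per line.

Answer: mjtof
oxx
zfq
pqf
grk
anrqv
uapew
keoel
rcr
omkjb
tii
ahq
qnft
tlhr

Derivation:
Hunk 1: at line 3 remove [ddyr,slcpo,qphj] add [udsi,odr,anrqv] -> 14 lines: mjtof qrxg wjoj hrmfd udsi odr anrqv ldie oja rcr alj ahq qnft tlhr
Hunk 2: at line 4 remove [udsi,odr] add [puawe,silsv,pld] -> 15 lines: mjtof qrxg wjoj hrmfd puawe silsv pld anrqv ldie oja rcr alj ahq qnft tlhr
Hunk 3: at line 4 remove [puawe,silsv,pld] add [evt,grk] -> 14 lines: mjtof qrxg wjoj hrmfd evt grk anrqv ldie oja rcr alj ahq qnft tlhr
Hunk 4: at line 10 remove [alj] add [omkjb,tii] -> 15 lines: mjtof qrxg wjoj hrmfd evt grk anrqv ldie oja rcr omkjb tii ahq qnft tlhr
Hunk 5: at line 3 remove [hrmfd,evt] add [zfq,pqf] -> 15 lines: mjtof qrxg wjoj zfq pqf grk anrqv ldie oja rcr omkjb tii ahq qnft tlhr
Hunk 6: at line 1 remove [qrxg,wjoj] add [oxx] -> 14 lines: mjtof oxx zfq pqf grk anrqv ldie oja rcr omkjb tii ahq qnft tlhr
Hunk 7: at line 5 remove [ldie,oja] add [uapew,keoel] -> 14 lines: mjtof oxx zfq pqf grk anrqv uapew keoel rcr omkjb tii ahq qnft tlhr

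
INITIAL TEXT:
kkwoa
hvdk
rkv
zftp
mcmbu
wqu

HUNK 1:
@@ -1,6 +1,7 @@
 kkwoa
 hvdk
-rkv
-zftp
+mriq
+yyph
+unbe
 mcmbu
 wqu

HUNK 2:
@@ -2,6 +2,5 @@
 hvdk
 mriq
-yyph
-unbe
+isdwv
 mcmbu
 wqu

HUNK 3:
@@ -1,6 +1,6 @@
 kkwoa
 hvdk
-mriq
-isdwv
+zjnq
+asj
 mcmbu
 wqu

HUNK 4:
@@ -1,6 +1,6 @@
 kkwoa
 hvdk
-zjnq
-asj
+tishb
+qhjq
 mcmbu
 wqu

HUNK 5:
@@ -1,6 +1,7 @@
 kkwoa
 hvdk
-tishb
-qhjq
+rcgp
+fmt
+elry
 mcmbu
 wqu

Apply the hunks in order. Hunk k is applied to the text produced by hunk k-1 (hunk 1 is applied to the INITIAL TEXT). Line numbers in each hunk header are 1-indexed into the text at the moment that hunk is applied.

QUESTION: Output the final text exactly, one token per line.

Answer: kkwoa
hvdk
rcgp
fmt
elry
mcmbu
wqu

Derivation:
Hunk 1: at line 1 remove [rkv,zftp] add [mriq,yyph,unbe] -> 7 lines: kkwoa hvdk mriq yyph unbe mcmbu wqu
Hunk 2: at line 2 remove [yyph,unbe] add [isdwv] -> 6 lines: kkwoa hvdk mriq isdwv mcmbu wqu
Hunk 3: at line 1 remove [mriq,isdwv] add [zjnq,asj] -> 6 lines: kkwoa hvdk zjnq asj mcmbu wqu
Hunk 4: at line 1 remove [zjnq,asj] add [tishb,qhjq] -> 6 lines: kkwoa hvdk tishb qhjq mcmbu wqu
Hunk 5: at line 1 remove [tishb,qhjq] add [rcgp,fmt,elry] -> 7 lines: kkwoa hvdk rcgp fmt elry mcmbu wqu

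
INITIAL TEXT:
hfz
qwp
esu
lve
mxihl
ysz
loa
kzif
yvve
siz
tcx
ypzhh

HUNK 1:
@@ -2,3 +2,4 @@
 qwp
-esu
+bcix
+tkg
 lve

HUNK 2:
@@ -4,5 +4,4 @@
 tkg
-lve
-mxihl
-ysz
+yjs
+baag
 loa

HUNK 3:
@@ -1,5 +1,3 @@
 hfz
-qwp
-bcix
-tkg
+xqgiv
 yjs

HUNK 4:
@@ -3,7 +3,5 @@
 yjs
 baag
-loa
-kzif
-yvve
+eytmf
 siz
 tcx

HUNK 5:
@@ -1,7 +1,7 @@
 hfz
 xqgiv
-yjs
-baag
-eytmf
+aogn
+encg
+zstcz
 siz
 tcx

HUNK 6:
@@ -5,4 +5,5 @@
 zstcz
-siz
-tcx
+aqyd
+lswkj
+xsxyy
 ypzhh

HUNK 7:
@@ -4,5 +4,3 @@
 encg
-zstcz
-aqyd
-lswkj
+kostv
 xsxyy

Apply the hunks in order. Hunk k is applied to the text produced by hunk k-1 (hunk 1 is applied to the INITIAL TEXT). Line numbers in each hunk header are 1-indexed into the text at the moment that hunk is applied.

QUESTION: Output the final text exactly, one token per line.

Hunk 1: at line 2 remove [esu] add [bcix,tkg] -> 13 lines: hfz qwp bcix tkg lve mxihl ysz loa kzif yvve siz tcx ypzhh
Hunk 2: at line 4 remove [lve,mxihl,ysz] add [yjs,baag] -> 12 lines: hfz qwp bcix tkg yjs baag loa kzif yvve siz tcx ypzhh
Hunk 3: at line 1 remove [qwp,bcix,tkg] add [xqgiv] -> 10 lines: hfz xqgiv yjs baag loa kzif yvve siz tcx ypzhh
Hunk 4: at line 3 remove [loa,kzif,yvve] add [eytmf] -> 8 lines: hfz xqgiv yjs baag eytmf siz tcx ypzhh
Hunk 5: at line 1 remove [yjs,baag,eytmf] add [aogn,encg,zstcz] -> 8 lines: hfz xqgiv aogn encg zstcz siz tcx ypzhh
Hunk 6: at line 5 remove [siz,tcx] add [aqyd,lswkj,xsxyy] -> 9 lines: hfz xqgiv aogn encg zstcz aqyd lswkj xsxyy ypzhh
Hunk 7: at line 4 remove [zstcz,aqyd,lswkj] add [kostv] -> 7 lines: hfz xqgiv aogn encg kostv xsxyy ypzhh

Answer: hfz
xqgiv
aogn
encg
kostv
xsxyy
ypzhh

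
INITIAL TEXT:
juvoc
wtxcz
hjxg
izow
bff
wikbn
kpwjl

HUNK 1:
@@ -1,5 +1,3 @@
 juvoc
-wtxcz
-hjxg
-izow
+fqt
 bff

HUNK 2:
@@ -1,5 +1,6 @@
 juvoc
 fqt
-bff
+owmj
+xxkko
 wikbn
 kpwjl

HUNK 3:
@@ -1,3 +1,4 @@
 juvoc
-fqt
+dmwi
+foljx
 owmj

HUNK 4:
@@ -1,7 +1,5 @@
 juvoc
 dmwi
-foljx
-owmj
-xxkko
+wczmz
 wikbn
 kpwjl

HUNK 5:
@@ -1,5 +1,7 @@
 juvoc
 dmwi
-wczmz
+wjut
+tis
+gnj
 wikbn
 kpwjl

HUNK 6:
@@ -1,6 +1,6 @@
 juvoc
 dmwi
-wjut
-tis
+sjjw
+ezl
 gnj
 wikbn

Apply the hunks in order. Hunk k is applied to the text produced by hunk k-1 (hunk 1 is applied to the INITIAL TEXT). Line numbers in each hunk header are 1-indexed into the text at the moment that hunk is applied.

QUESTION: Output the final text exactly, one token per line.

Answer: juvoc
dmwi
sjjw
ezl
gnj
wikbn
kpwjl

Derivation:
Hunk 1: at line 1 remove [wtxcz,hjxg,izow] add [fqt] -> 5 lines: juvoc fqt bff wikbn kpwjl
Hunk 2: at line 1 remove [bff] add [owmj,xxkko] -> 6 lines: juvoc fqt owmj xxkko wikbn kpwjl
Hunk 3: at line 1 remove [fqt] add [dmwi,foljx] -> 7 lines: juvoc dmwi foljx owmj xxkko wikbn kpwjl
Hunk 4: at line 1 remove [foljx,owmj,xxkko] add [wczmz] -> 5 lines: juvoc dmwi wczmz wikbn kpwjl
Hunk 5: at line 1 remove [wczmz] add [wjut,tis,gnj] -> 7 lines: juvoc dmwi wjut tis gnj wikbn kpwjl
Hunk 6: at line 1 remove [wjut,tis] add [sjjw,ezl] -> 7 lines: juvoc dmwi sjjw ezl gnj wikbn kpwjl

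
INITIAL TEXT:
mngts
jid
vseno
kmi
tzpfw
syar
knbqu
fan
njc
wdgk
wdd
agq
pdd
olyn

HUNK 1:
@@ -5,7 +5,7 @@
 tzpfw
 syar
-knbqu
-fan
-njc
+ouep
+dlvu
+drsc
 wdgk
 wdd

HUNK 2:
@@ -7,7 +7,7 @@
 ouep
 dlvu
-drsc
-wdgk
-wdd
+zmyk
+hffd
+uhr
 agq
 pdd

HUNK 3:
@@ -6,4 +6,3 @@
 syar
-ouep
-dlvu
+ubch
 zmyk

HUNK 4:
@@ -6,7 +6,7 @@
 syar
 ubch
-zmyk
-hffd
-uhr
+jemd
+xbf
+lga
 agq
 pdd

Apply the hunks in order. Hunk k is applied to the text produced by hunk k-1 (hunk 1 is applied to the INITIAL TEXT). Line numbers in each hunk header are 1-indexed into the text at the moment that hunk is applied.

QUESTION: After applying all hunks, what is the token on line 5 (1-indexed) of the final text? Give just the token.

Answer: tzpfw

Derivation:
Hunk 1: at line 5 remove [knbqu,fan,njc] add [ouep,dlvu,drsc] -> 14 lines: mngts jid vseno kmi tzpfw syar ouep dlvu drsc wdgk wdd agq pdd olyn
Hunk 2: at line 7 remove [drsc,wdgk,wdd] add [zmyk,hffd,uhr] -> 14 lines: mngts jid vseno kmi tzpfw syar ouep dlvu zmyk hffd uhr agq pdd olyn
Hunk 3: at line 6 remove [ouep,dlvu] add [ubch] -> 13 lines: mngts jid vseno kmi tzpfw syar ubch zmyk hffd uhr agq pdd olyn
Hunk 4: at line 6 remove [zmyk,hffd,uhr] add [jemd,xbf,lga] -> 13 lines: mngts jid vseno kmi tzpfw syar ubch jemd xbf lga agq pdd olyn
Final line 5: tzpfw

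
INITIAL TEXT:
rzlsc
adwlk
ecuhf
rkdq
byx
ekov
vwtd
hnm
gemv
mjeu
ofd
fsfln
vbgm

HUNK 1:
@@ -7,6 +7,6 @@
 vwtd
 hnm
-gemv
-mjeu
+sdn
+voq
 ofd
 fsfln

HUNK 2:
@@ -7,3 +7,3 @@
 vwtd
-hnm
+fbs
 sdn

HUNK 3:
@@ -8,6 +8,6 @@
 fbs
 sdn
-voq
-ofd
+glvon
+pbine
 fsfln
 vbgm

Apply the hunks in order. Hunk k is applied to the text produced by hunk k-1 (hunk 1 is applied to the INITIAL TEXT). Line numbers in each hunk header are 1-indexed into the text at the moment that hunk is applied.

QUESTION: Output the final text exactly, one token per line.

Answer: rzlsc
adwlk
ecuhf
rkdq
byx
ekov
vwtd
fbs
sdn
glvon
pbine
fsfln
vbgm

Derivation:
Hunk 1: at line 7 remove [gemv,mjeu] add [sdn,voq] -> 13 lines: rzlsc adwlk ecuhf rkdq byx ekov vwtd hnm sdn voq ofd fsfln vbgm
Hunk 2: at line 7 remove [hnm] add [fbs] -> 13 lines: rzlsc adwlk ecuhf rkdq byx ekov vwtd fbs sdn voq ofd fsfln vbgm
Hunk 3: at line 8 remove [voq,ofd] add [glvon,pbine] -> 13 lines: rzlsc adwlk ecuhf rkdq byx ekov vwtd fbs sdn glvon pbine fsfln vbgm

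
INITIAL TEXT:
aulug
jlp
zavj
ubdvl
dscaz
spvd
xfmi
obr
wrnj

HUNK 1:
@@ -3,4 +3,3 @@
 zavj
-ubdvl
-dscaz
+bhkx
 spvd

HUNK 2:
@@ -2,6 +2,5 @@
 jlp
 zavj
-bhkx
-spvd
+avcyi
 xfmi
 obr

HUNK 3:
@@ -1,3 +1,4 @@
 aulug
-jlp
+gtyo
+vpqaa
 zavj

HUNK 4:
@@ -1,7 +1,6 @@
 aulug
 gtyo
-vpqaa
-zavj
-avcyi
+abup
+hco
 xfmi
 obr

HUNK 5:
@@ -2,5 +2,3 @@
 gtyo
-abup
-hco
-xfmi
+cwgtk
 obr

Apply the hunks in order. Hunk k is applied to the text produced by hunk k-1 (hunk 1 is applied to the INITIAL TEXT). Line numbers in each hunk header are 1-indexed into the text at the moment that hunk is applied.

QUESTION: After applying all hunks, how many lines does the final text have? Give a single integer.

Hunk 1: at line 3 remove [ubdvl,dscaz] add [bhkx] -> 8 lines: aulug jlp zavj bhkx spvd xfmi obr wrnj
Hunk 2: at line 2 remove [bhkx,spvd] add [avcyi] -> 7 lines: aulug jlp zavj avcyi xfmi obr wrnj
Hunk 3: at line 1 remove [jlp] add [gtyo,vpqaa] -> 8 lines: aulug gtyo vpqaa zavj avcyi xfmi obr wrnj
Hunk 4: at line 1 remove [vpqaa,zavj,avcyi] add [abup,hco] -> 7 lines: aulug gtyo abup hco xfmi obr wrnj
Hunk 5: at line 2 remove [abup,hco,xfmi] add [cwgtk] -> 5 lines: aulug gtyo cwgtk obr wrnj
Final line count: 5

Answer: 5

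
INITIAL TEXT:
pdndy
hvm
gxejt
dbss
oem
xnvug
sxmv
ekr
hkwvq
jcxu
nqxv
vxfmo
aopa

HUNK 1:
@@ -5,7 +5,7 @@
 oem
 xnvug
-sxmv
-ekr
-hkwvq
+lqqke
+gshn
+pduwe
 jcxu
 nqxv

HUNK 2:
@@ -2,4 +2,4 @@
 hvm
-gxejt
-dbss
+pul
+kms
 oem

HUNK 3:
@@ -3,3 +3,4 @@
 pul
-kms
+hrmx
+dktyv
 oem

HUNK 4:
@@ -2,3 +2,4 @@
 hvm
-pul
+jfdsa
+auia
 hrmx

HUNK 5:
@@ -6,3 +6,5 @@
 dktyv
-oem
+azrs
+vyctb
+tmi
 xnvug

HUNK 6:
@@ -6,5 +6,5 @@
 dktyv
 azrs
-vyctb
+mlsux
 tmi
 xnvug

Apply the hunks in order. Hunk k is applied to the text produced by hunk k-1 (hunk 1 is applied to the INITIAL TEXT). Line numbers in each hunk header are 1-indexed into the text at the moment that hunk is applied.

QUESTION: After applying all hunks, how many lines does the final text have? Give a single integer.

Answer: 17

Derivation:
Hunk 1: at line 5 remove [sxmv,ekr,hkwvq] add [lqqke,gshn,pduwe] -> 13 lines: pdndy hvm gxejt dbss oem xnvug lqqke gshn pduwe jcxu nqxv vxfmo aopa
Hunk 2: at line 2 remove [gxejt,dbss] add [pul,kms] -> 13 lines: pdndy hvm pul kms oem xnvug lqqke gshn pduwe jcxu nqxv vxfmo aopa
Hunk 3: at line 3 remove [kms] add [hrmx,dktyv] -> 14 lines: pdndy hvm pul hrmx dktyv oem xnvug lqqke gshn pduwe jcxu nqxv vxfmo aopa
Hunk 4: at line 2 remove [pul] add [jfdsa,auia] -> 15 lines: pdndy hvm jfdsa auia hrmx dktyv oem xnvug lqqke gshn pduwe jcxu nqxv vxfmo aopa
Hunk 5: at line 6 remove [oem] add [azrs,vyctb,tmi] -> 17 lines: pdndy hvm jfdsa auia hrmx dktyv azrs vyctb tmi xnvug lqqke gshn pduwe jcxu nqxv vxfmo aopa
Hunk 6: at line 6 remove [vyctb] add [mlsux] -> 17 lines: pdndy hvm jfdsa auia hrmx dktyv azrs mlsux tmi xnvug lqqke gshn pduwe jcxu nqxv vxfmo aopa
Final line count: 17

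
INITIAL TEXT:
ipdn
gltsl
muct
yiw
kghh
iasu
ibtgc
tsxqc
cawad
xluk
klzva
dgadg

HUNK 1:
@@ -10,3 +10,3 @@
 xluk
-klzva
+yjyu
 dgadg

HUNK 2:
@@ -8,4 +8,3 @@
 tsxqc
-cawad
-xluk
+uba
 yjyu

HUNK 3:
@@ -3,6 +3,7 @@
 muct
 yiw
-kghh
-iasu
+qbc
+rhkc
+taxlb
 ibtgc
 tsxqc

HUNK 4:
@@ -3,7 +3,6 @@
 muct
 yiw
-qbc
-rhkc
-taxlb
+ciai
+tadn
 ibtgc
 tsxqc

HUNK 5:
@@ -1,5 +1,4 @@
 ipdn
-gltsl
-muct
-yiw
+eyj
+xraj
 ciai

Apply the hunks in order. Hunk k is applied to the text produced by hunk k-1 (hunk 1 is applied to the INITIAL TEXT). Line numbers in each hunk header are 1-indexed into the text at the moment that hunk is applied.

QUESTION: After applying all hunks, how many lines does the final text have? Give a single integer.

Answer: 10

Derivation:
Hunk 1: at line 10 remove [klzva] add [yjyu] -> 12 lines: ipdn gltsl muct yiw kghh iasu ibtgc tsxqc cawad xluk yjyu dgadg
Hunk 2: at line 8 remove [cawad,xluk] add [uba] -> 11 lines: ipdn gltsl muct yiw kghh iasu ibtgc tsxqc uba yjyu dgadg
Hunk 3: at line 3 remove [kghh,iasu] add [qbc,rhkc,taxlb] -> 12 lines: ipdn gltsl muct yiw qbc rhkc taxlb ibtgc tsxqc uba yjyu dgadg
Hunk 4: at line 3 remove [qbc,rhkc,taxlb] add [ciai,tadn] -> 11 lines: ipdn gltsl muct yiw ciai tadn ibtgc tsxqc uba yjyu dgadg
Hunk 5: at line 1 remove [gltsl,muct,yiw] add [eyj,xraj] -> 10 lines: ipdn eyj xraj ciai tadn ibtgc tsxqc uba yjyu dgadg
Final line count: 10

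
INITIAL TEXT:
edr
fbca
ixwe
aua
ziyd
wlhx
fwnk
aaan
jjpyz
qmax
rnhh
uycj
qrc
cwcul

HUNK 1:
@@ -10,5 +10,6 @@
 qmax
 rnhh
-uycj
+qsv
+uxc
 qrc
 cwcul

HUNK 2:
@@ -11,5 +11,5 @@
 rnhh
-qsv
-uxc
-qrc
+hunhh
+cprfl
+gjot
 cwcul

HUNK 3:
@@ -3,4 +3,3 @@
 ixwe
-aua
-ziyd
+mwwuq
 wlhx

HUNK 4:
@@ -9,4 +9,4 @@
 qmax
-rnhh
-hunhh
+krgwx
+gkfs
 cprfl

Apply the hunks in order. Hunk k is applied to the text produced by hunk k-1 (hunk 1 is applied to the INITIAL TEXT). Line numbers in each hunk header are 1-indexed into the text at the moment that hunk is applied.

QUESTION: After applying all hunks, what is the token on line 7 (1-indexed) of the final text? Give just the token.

Answer: aaan

Derivation:
Hunk 1: at line 10 remove [uycj] add [qsv,uxc] -> 15 lines: edr fbca ixwe aua ziyd wlhx fwnk aaan jjpyz qmax rnhh qsv uxc qrc cwcul
Hunk 2: at line 11 remove [qsv,uxc,qrc] add [hunhh,cprfl,gjot] -> 15 lines: edr fbca ixwe aua ziyd wlhx fwnk aaan jjpyz qmax rnhh hunhh cprfl gjot cwcul
Hunk 3: at line 3 remove [aua,ziyd] add [mwwuq] -> 14 lines: edr fbca ixwe mwwuq wlhx fwnk aaan jjpyz qmax rnhh hunhh cprfl gjot cwcul
Hunk 4: at line 9 remove [rnhh,hunhh] add [krgwx,gkfs] -> 14 lines: edr fbca ixwe mwwuq wlhx fwnk aaan jjpyz qmax krgwx gkfs cprfl gjot cwcul
Final line 7: aaan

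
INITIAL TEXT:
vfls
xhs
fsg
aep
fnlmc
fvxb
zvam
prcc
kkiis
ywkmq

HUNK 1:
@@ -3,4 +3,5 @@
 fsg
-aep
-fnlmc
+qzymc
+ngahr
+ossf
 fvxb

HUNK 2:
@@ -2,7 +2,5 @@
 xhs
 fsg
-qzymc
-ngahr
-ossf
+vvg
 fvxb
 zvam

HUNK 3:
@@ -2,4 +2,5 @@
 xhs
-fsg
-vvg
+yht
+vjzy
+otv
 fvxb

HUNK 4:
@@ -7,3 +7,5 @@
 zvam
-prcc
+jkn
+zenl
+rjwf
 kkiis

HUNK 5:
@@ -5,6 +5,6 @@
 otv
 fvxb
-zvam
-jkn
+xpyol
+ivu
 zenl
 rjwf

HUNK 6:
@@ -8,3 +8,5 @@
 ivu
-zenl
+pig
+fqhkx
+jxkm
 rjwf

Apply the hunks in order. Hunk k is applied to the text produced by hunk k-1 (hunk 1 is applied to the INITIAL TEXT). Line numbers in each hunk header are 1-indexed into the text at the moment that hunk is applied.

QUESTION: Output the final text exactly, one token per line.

Answer: vfls
xhs
yht
vjzy
otv
fvxb
xpyol
ivu
pig
fqhkx
jxkm
rjwf
kkiis
ywkmq

Derivation:
Hunk 1: at line 3 remove [aep,fnlmc] add [qzymc,ngahr,ossf] -> 11 lines: vfls xhs fsg qzymc ngahr ossf fvxb zvam prcc kkiis ywkmq
Hunk 2: at line 2 remove [qzymc,ngahr,ossf] add [vvg] -> 9 lines: vfls xhs fsg vvg fvxb zvam prcc kkiis ywkmq
Hunk 3: at line 2 remove [fsg,vvg] add [yht,vjzy,otv] -> 10 lines: vfls xhs yht vjzy otv fvxb zvam prcc kkiis ywkmq
Hunk 4: at line 7 remove [prcc] add [jkn,zenl,rjwf] -> 12 lines: vfls xhs yht vjzy otv fvxb zvam jkn zenl rjwf kkiis ywkmq
Hunk 5: at line 5 remove [zvam,jkn] add [xpyol,ivu] -> 12 lines: vfls xhs yht vjzy otv fvxb xpyol ivu zenl rjwf kkiis ywkmq
Hunk 6: at line 8 remove [zenl] add [pig,fqhkx,jxkm] -> 14 lines: vfls xhs yht vjzy otv fvxb xpyol ivu pig fqhkx jxkm rjwf kkiis ywkmq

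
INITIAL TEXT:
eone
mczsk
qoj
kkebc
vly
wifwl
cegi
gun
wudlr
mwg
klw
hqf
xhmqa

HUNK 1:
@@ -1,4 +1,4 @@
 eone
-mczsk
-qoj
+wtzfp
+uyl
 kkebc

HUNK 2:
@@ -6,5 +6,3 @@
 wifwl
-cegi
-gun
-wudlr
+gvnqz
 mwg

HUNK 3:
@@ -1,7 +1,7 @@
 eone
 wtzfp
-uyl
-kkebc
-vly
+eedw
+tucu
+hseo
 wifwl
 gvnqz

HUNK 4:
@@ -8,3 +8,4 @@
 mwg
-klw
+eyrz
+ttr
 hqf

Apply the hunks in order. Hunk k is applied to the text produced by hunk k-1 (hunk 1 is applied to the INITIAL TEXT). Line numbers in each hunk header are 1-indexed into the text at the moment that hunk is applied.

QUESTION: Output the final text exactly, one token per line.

Hunk 1: at line 1 remove [mczsk,qoj] add [wtzfp,uyl] -> 13 lines: eone wtzfp uyl kkebc vly wifwl cegi gun wudlr mwg klw hqf xhmqa
Hunk 2: at line 6 remove [cegi,gun,wudlr] add [gvnqz] -> 11 lines: eone wtzfp uyl kkebc vly wifwl gvnqz mwg klw hqf xhmqa
Hunk 3: at line 1 remove [uyl,kkebc,vly] add [eedw,tucu,hseo] -> 11 lines: eone wtzfp eedw tucu hseo wifwl gvnqz mwg klw hqf xhmqa
Hunk 4: at line 8 remove [klw] add [eyrz,ttr] -> 12 lines: eone wtzfp eedw tucu hseo wifwl gvnqz mwg eyrz ttr hqf xhmqa

Answer: eone
wtzfp
eedw
tucu
hseo
wifwl
gvnqz
mwg
eyrz
ttr
hqf
xhmqa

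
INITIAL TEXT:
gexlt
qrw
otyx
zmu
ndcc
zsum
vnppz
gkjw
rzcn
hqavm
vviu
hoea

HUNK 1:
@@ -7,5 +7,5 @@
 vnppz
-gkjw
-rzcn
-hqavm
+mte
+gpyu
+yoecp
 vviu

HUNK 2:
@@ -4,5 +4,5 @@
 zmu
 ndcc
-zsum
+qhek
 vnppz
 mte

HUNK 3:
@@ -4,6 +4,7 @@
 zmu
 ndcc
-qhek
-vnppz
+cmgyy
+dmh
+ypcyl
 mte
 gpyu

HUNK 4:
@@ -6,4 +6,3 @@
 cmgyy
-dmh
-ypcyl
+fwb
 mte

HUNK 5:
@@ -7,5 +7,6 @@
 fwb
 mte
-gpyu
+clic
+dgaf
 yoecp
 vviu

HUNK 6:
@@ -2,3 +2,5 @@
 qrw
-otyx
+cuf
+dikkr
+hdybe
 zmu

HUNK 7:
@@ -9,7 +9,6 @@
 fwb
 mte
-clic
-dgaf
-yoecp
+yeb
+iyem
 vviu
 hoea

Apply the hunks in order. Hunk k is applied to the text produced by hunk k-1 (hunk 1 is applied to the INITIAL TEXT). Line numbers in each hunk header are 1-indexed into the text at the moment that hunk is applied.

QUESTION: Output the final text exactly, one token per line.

Hunk 1: at line 7 remove [gkjw,rzcn,hqavm] add [mte,gpyu,yoecp] -> 12 lines: gexlt qrw otyx zmu ndcc zsum vnppz mte gpyu yoecp vviu hoea
Hunk 2: at line 4 remove [zsum] add [qhek] -> 12 lines: gexlt qrw otyx zmu ndcc qhek vnppz mte gpyu yoecp vviu hoea
Hunk 3: at line 4 remove [qhek,vnppz] add [cmgyy,dmh,ypcyl] -> 13 lines: gexlt qrw otyx zmu ndcc cmgyy dmh ypcyl mte gpyu yoecp vviu hoea
Hunk 4: at line 6 remove [dmh,ypcyl] add [fwb] -> 12 lines: gexlt qrw otyx zmu ndcc cmgyy fwb mte gpyu yoecp vviu hoea
Hunk 5: at line 7 remove [gpyu] add [clic,dgaf] -> 13 lines: gexlt qrw otyx zmu ndcc cmgyy fwb mte clic dgaf yoecp vviu hoea
Hunk 6: at line 2 remove [otyx] add [cuf,dikkr,hdybe] -> 15 lines: gexlt qrw cuf dikkr hdybe zmu ndcc cmgyy fwb mte clic dgaf yoecp vviu hoea
Hunk 7: at line 9 remove [clic,dgaf,yoecp] add [yeb,iyem] -> 14 lines: gexlt qrw cuf dikkr hdybe zmu ndcc cmgyy fwb mte yeb iyem vviu hoea

Answer: gexlt
qrw
cuf
dikkr
hdybe
zmu
ndcc
cmgyy
fwb
mte
yeb
iyem
vviu
hoea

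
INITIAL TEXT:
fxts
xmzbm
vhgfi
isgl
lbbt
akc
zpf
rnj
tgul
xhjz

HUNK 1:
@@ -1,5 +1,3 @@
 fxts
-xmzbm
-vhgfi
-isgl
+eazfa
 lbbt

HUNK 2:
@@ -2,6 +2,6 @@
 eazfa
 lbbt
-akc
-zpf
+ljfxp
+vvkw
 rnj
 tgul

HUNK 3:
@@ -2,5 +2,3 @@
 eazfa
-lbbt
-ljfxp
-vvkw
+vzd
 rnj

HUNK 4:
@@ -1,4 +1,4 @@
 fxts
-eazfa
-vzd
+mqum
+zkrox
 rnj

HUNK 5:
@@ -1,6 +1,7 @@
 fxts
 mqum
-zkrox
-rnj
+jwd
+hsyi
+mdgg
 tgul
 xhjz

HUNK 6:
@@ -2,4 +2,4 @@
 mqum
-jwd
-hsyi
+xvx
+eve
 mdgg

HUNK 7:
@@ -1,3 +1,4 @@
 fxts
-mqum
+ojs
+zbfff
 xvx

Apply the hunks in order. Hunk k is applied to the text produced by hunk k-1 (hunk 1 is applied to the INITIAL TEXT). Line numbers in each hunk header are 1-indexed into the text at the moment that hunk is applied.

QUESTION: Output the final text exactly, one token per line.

Answer: fxts
ojs
zbfff
xvx
eve
mdgg
tgul
xhjz

Derivation:
Hunk 1: at line 1 remove [xmzbm,vhgfi,isgl] add [eazfa] -> 8 lines: fxts eazfa lbbt akc zpf rnj tgul xhjz
Hunk 2: at line 2 remove [akc,zpf] add [ljfxp,vvkw] -> 8 lines: fxts eazfa lbbt ljfxp vvkw rnj tgul xhjz
Hunk 3: at line 2 remove [lbbt,ljfxp,vvkw] add [vzd] -> 6 lines: fxts eazfa vzd rnj tgul xhjz
Hunk 4: at line 1 remove [eazfa,vzd] add [mqum,zkrox] -> 6 lines: fxts mqum zkrox rnj tgul xhjz
Hunk 5: at line 1 remove [zkrox,rnj] add [jwd,hsyi,mdgg] -> 7 lines: fxts mqum jwd hsyi mdgg tgul xhjz
Hunk 6: at line 2 remove [jwd,hsyi] add [xvx,eve] -> 7 lines: fxts mqum xvx eve mdgg tgul xhjz
Hunk 7: at line 1 remove [mqum] add [ojs,zbfff] -> 8 lines: fxts ojs zbfff xvx eve mdgg tgul xhjz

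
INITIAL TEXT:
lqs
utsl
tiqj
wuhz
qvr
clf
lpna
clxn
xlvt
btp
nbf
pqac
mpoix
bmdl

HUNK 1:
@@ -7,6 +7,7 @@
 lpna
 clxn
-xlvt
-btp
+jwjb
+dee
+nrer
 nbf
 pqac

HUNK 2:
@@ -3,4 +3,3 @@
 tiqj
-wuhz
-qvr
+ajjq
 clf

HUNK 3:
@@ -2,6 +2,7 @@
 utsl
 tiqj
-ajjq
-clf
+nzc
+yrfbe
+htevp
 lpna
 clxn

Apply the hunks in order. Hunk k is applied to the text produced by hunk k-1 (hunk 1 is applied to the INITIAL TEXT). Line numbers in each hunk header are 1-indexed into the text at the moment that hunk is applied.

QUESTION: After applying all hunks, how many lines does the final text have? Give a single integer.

Hunk 1: at line 7 remove [xlvt,btp] add [jwjb,dee,nrer] -> 15 lines: lqs utsl tiqj wuhz qvr clf lpna clxn jwjb dee nrer nbf pqac mpoix bmdl
Hunk 2: at line 3 remove [wuhz,qvr] add [ajjq] -> 14 lines: lqs utsl tiqj ajjq clf lpna clxn jwjb dee nrer nbf pqac mpoix bmdl
Hunk 3: at line 2 remove [ajjq,clf] add [nzc,yrfbe,htevp] -> 15 lines: lqs utsl tiqj nzc yrfbe htevp lpna clxn jwjb dee nrer nbf pqac mpoix bmdl
Final line count: 15

Answer: 15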